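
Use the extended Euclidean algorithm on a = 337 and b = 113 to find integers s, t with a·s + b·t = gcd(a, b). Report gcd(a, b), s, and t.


Euclidean algorithm on (337, 113) — divide until remainder is 0:
  337 = 2 · 113 + 111
  113 = 1 · 111 + 2
  111 = 55 · 2 + 1
  2 = 2 · 1 + 0
gcd(337, 113) = 1.
Track Bezout coefficients alongside the remainders: start with r₀ = 337 = a·1 + b·0 (s = 1, t = 0) and r₁ = 113 = a·0 + b·1 (s = 0, t = 1); each new remainder r_{k+1} = r_{k-1} − q_k·r_k inherits s_{k+1} = s_{k-1} − q_k·s_k, t_{k+1} = t_{k-1} − q_k·t_k, so r_k = a·s_k + b·t_k at every step:
  q = 2: r = 111, s = 1 − 2·0 = 1, t = 0 − 2·1 = -2  (check: 337·1 + 113·(-2) = 111)
  q = 1: r = 2, s = 0 − 1·1 = -1, t = 1 − 1·(-2) = 3  (check: 337·(-1) + 113·3 = 2)
  q = 55: r = 1, s = 1 − 55·(-1) = 56, t = -2 − 55·3 = -167  (check: 337·56 + 113·(-167) = 1)
The row with r = 1 (the gcd) gives the Bezout coefficients s = 56, t = -167.
Result: 337 · (56) + 113 · (-167) = 1.

gcd(337, 113) = 1; s = 56, t = -167 (check: 337·56 + 113·(-167) = 1).


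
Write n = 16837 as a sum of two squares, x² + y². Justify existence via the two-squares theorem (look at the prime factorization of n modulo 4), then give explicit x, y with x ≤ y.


Step 1: Factor n = 16837 = 113 · 149.
Step 2: Check the mod-4 condition on each prime factor: 113 ≡ 1 (mod 4), exponent 1; 149 ≡ 1 (mod 4), exponent 1.
All primes ≡ 3 (mod 4) appear to even exponent (or don't appear), so by the two-squares theorem n IS expressible as a sum of two squares.
Step 3: Build a representation. Here n = 113 · 149 is a product of primes ≡ 1 (mod 4). Each prime p ≡ 1 (mod 4) is itself a sum of two squares; find a² by testing p − a² for a perfect square:
  113: 113 − 1² = 112, 113 − 2² = 109, 113 − 3² = 104, 113 − 4² = 97, 113 − 5² = 88, 113 − 6² = 77, 113 − 7² = 64 = 8² ⇒ 113 = 7² + 8².
  149: 149 − 1² = 148, 149 − 2² = 145, 149 − 3² = 140, 149 − 4² = 133, 149 − 5² = 124, 149 − 6² = 113, 149 − 7² = 100 = 10² ⇒ 149 = 7² + 10².
  Combine using the Brahmagupta–Fibonacci identity (a² + b²)(c² + d²) = (ac − bd)² + (ad + bc)² = (ac + bd)² + (ad − bc)²:
  113 · 149 = 16837: from (7² + 8²)(7² + 10²), take (7·7 − 8·10, 7·10 + 8·7) = (49 − 80, 70 + 56) = (-31, 126); dropping signs (only squares matter) gives (31, 126); check 31² + 126² = 961 + 15876 = 16837 ✓.
Step 4: Order so x ≤ y and verify: 31² + 126² = 961 + 15876 = 16837 = n. ✓

n = 16837 = 31² + 126² (one valid representation with x ≤ y).


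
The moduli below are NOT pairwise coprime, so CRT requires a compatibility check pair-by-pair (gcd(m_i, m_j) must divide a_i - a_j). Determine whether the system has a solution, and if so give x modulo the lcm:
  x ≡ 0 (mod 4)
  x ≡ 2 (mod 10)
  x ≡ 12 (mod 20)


Moduli 4, 10, 20 are not pairwise coprime, so CRT works modulo lcm(m_i) when all pairwise compatibility conditions hold.
Pairwise compatibility: gcd(m_i, m_j) must divide a_i - a_j for every pair.
Merge one congruence at a time:
  Start: x ≡ 0 (mod 4).
  Combine with x ≡ 2 (mod 10): gcd(4, 10) = 2; 2 - 0 = 2, which IS divisible by 2, so compatible.
    Write x = 0 + 4·t and substitute into x ≡ 2 (mod 10): 4·t ≡ 2 − 0 = 2 (mod 10).
    Divide the congruence (and modulus) by g = 2: 2·t ≡ 1 (mod 5).
    The inverse of 2 mod 5 is 3 (since 2·3 = 6 = 1·5 + 1), so t ≡ 3·1 = 3 ≡ 3 (mod 5).
    Then x = 0 + 4·3 = 12, valid modulo lcm(4, 10) = 20: x ≡ 12 (mod 20).
  Combine with x ≡ 12 (mod 20): gcd(20, 20) = 20; 12 - 12 = 0, which IS divisible by 20, so compatible.
    Write x = 12 + 20·t and substitute into x ≡ 12 (mod 20): 20·t ≡ 12 − 12 = 0 (mod 20).
    Divide the congruence (and modulus) by g = 20: 1·t ≡ 0 (mod 1).
    Modulo 1 every t works; take t = 0.
    Then x = 12 + 20·0 = 12, valid modulo lcm(20, 20) = 20: x ≡ 12 (mod 20).
Verify: 12 mod 4 = 0, 12 mod 10 = 2, 12 mod 20 = 12.

x ≡ 12 (mod 20).


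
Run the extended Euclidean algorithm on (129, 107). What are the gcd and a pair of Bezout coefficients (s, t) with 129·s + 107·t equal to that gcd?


Euclidean algorithm on (129, 107) — divide until remainder is 0:
  129 = 1 · 107 + 22
  107 = 4 · 22 + 19
  22 = 1 · 19 + 3
  19 = 6 · 3 + 1
  3 = 3 · 1 + 0
gcd(129, 107) = 1.
Track Bezout coefficients alongside the remainders: start with r₀ = 129 = a·1 + b·0 (s = 1, t = 0) and r₁ = 107 = a·0 + b·1 (s = 0, t = 1); each new remainder r_{k+1} = r_{k-1} − q_k·r_k inherits s_{k+1} = s_{k-1} − q_k·s_k, t_{k+1} = t_{k-1} − q_k·t_k, so r_k = a·s_k + b·t_k at every step:
  q = 1: r = 22, s = 1 − 1·0 = 1, t = 0 − 1·1 = -1  (check: 129·1 + 107·(-1) = 22)
  q = 4: r = 19, s = 0 − 4·1 = -4, t = 1 − 4·(-1) = 5  (check: 129·(-4) + 107·5 = 19)
  q = 1: r = 3, s = 1 − 1·(-4) = 5, t = -1 − 1·5 = -6  (check: 129·5 + 107·(-6) = 3)
  q = 6: r = 1, s = -4 − 6·5 = -34, t = 5 − 6·(-6) = 41  (check: 129·(-34) + 107·41 = 1)
The row with r = 1 (the gcd) gives the Bezout coefficients s = -34, t = 41.
Result: 129 · (-34) + 107 · (41) = 1.

gcd(129, 107) = 1; s = -34, t = 41 (check: 129·(-34) + 107·41 = 1).


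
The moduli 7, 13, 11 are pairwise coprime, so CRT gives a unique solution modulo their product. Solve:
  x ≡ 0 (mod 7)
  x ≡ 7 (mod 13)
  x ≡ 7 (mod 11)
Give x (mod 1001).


Moduli 7, 13, 11 are pairwise coprime; by CRT there is a unique solution modulo M = 7 · 13 · 11 = 1001.
Solve pairwise, accumulating the modulus:
  Start with x ≡ 0 (mod 7).
  Combine with x ≡ 7 (mod 13): since gcd(7, 13) = 1, we get a unique residue mod 91.
    Write x = 0 + 7·t and substitute into x ≡ 7 (mod 13): 7·t ≡ 7 − 0 = 7 (mod 13).
    The inverse of 7 mod 13 is 2 (since 7·2 = 14 = 1·13 + 1), so t ≡ 2·7 = 14 ≡ 1 (mod 13).
    Then x = 0 + 7·1 = 7, valid modulo lcm(7, 13) = 91: x ≡ 7 (mod 91).
  Combine with x ≡ 7 (mod 11): since gcd(91, 11) = 1, we get a unique residue mod 1001.
    Write x = 7 + 91·t and substitute into x ≡ 7 (mod 11): 91·t ≡ 7 − 7 = 0 (mod 11).
    Reduce coefficients mod 11: 3·t ≡ 0 (mod 11).
    The inverse of 3 mod 11 is 4 (since 3·4 = 12 = 1·11 + 1), so t ≡ 4·0 = 0 ≡ 0 (mod 11).
    Then x = 7 + 91·0 = 7, valid modulo lcm(91, 11) = 1001: x ≡ 7 (mod 1001).
Verify: 7 mod 7 = 0 ✓, 7 mod 13 = 7 ✓, 7 mod 11 = 7 ✓.

x ≡ 7 (mod 1001).


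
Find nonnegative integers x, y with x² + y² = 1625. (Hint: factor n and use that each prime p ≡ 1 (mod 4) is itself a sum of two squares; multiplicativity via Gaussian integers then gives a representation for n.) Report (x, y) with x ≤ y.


Step 1: Factor n = 1625 = 5^3 · 13.
Step 2: Check the mod-4 condition on each prime factor: 5 ≡ 1 (mod 4), exponent 3; 13 ≡ 1 (mod 4), exponent 1.
All primes ≡ 3 (mod 4) appear to even exponent (or don't appear), so by the two-squares theorem n IS expressible as a sum of two squares.
Step 3: Build a representation. Group n = k² · m with k = 5 and m = 5 · 13 = 65 (a product of primes ≡ 1 (mod 4)); a representation of m scales to one of n via (k·x)² + (k·y)² = k²(x² + y²). Each prime p ≡ 1 (mod 4) is itself a sum of two squares; find a² by testing p − a² for a perfect square:
  5: 5 − 1² = 4 = 2² ⇒ 5 = 1² + 2².
  13: 13 − 1² = 12, 13 − 2² = 9 = 3² ⇒ 13 = 2² + 3².
  Combine using the Brahmagupta–Fibonacci identity (a² + b²)(c² + d²) = (ac − bd)² + (ad + bc)² = (ac + bd)² + (ad − bc)²:
  5 · 13 = 65: from (1² + 2²)(2² + 3²), take (1·2 − 2·3, 1·3 + 2·2) = (2 − 6, 3 + 4) = (-4, 7); dropping signs (only squares matter) gives (4, 7); check 4² + 7² = 16 + 49 = 65 ✓.
  Scale by k = 5: (5·4, 5·7) = (20, 35).
Step 4: Order so x ≤ y and verify: 20² + 35² = 400 + 1225 = 1625 = n. ✓

n = 1625 = 20² + 35² (one valid representation with x ≤ y).


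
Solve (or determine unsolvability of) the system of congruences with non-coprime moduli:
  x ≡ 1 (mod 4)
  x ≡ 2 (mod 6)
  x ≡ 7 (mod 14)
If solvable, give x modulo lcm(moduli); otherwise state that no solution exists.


Moduli 4, 6, 14 are not pairwise coprime, so CRT works modulo lcm(m_i) when all pairwise compatibility conditions hold.
Pairwise compatibility: gcd(m_i, m_j) must divide a_i - a_j for every pair.
Merge one congruence at a time:
  Start: x ≡ 1 (mod 4).
  Combine with x ≡ 2 (mod 6): gcd(4, 6) = 2, and 2 - 1 = 1 is NOT divisible by 2.
    ⇒ system is inconsistent (no integer solution).

No solution (the system is inconsistent).


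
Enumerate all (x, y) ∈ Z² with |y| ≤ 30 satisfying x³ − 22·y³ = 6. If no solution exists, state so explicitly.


The equation is x³ - 22y³ = 6. For fixed y, x³ = 22·y³ + 6, so a solution requires the RHS to be a perfect cube.
Strategy: iterate y from -30 to 30, compute RHS = 22·y³ + 6, and check whether it is a (positive or negative) perfect cube.
Check small values of y:
  y = 0: RHS = 6 is not a perfect cube.
  y = 1: RHS = 28 is not a perfect cube.
  y = -1: RHS = -16 is not a perfect cube.
  y = 2: RHS = 182 is not a perfect cube.
  y = -2: RHS = -170 is not a perfect cube.
  y = 3: RHS = 600 is not a perfect cube.
  y = -3: RHS = -588 is not a perfect cube.
Continuing, at y = -5: RHS = -2744 = (-14)³ ⇒ x = -14 works.
Searching the remaining y in |y| ≤ 30 finds no further solutions.
Collected solutions: (-14, -5).

Solutions (with |y| ≤ 30): (-14, -5).


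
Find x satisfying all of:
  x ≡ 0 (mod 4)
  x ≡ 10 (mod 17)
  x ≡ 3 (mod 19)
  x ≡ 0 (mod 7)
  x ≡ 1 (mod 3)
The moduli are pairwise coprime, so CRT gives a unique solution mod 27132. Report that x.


Product of moduli M = 4 · 17 · 19 · 7 · 3 = 27132.
Merge one congruence at a time:
  Start: x ≡ 0 (mod 4).
  Combine with x ≡ 10 (mod 17); new modulus lcm = 68.
    Write x = 0 + 4·t and substitute into x ≡ 10 (mod 17): 4·t ≡ 10 − 0 = 10 (mod 17).
    The inverse of 4 mod 17 is 13 (since 4·13 = 52 = 3·17 + 1), so t ≡ 13·10 = 130 ≡ 11 (mod 17).
    Then x = 0 + 4·11 = 44, valid modulo lcm(4, 17) = 68: x ≡ 44 (mod 68).
  Combine with x ≡ 3 (mod 19); new modulus lcm = 1292.
    Write x = 44 + 68·t and substitute into x ≡ 3 (mod 19): 68·t ≡ 3 − 44 = -41 (mod 19).
    Reduce coefficients mod 19: 11·t ≡ 16 (mod 19).
    The inverse of 11 mod 19 is 7 (since 11·7 = 77 = 4·19 + 1), so t ≡ 7·16 = 112 ≡ 17 (mod 19).
    Then x = 44 + 68·17 = 1200, valid modulo lcm(68, 19) = 1292: x ≡ 1200 (mod 1292).
  Combine with x ≡ 0 (mod 7); new modulus lcm = 9044.
    Write x = 1200 + 1292·t and substitute into x ≡ 0 (mod 7): 1292·t ≡ 0 − 1200 = -1200 (mod 7).
    Reduce coefficients mod 7: 4·t ≡ 4 (mod 7).
    The inverse of 4 mod 7 is 2 (since 4·2 = 8 = 1·7 + 1), so t ≡ 2·4 = 8 ≡ 1 (mod 7).
    Then x = 1200 + 1292·1 = 2492, valid modulo lcm(1292, 7) = 9044: x ≡ 2492 (mod 9044).
  Combine with x ≡ 1 (mod 3); new modulus lcm = 27132.
    Write x = 2492 + 9044·t and substitute into x ≡ 1 (mod 3): 9044·t ≡ 1 − 2492 = -2491 (mod 3).
    Reduce coefficients mod 3: 2·t ≡ 2 (mod 3).
    The inverse of 2 mod 3 is 2 (since 2·2 = 4 = 1·3 + 1), so t ≡ 2·2 = 4 ≡ 1 (mod 3).
    Then x = 2492 + 9044·1 = 11536, valid modulo lcm(9044, 3) = 27132: x ≡ 11536 (mod 27132).
Verify against each original: 11536 mod 4 = 0, 11536 mod 17 = 10, 11536 mod 19 = 3, 11536 mod 7 = 0, 11536 mod 3 = 1.

x ≡ 11536 (mod 27132).


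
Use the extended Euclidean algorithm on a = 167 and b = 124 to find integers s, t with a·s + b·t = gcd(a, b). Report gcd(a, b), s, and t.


Euclidean algorithm on (167, 124) — divide until remainder is 0:
  167 = 1 · 124 + 43
  124 = 2 · 43 + 38
  43 = 1 · 38 + 5
  38 = 7 · 5 + 3
  5 = 1 · 3 + 2
  3 = 1 · 2 + 1
  2 = 2 · 1 + 0
gcd(167, 124) = 1.
Track Bezout coefficients alongside the remainders: start with r₀ = 167 = a·1 + b·0 (s = 1, t = 0) and r₁ = 124 = a·0 + b·1 (s = 0, t = 1); each new remainder r_{k+1} = r_{k-1} − q_k·r_k inherits s_{k+1} = s_{k-1} − q_k·s_k, t_{k+1} = t_{k-1} − q_k·t_k, so r_k = a·s_k + b·t_k at every step:
  q = 1: r = 43, s = 1 − 1·0 = 1, t = 0 − 1·1 = -1  (check: 167·1 + 124·(-1) = 43)
  q = 2: r = 38, s = 0 − 2·1 = -2, t = 1 − 2·(-1) = 3  (check: 167·(-2) + 124·3 = 38)
  q = 1: r = 5, s = 1 − 1·(-2) = 3, t = -1 − 1·3 = -4  (check: 167·3 + 124·(-4) = 5)
  q = 7: r = 3, s = -2 − 7·3 = -23, t = 3 − 7·(-4) = 31  (check: 167·(-23) + 124·31 = 3)
  q = 1: r = 2, s = 3 − 1·(-23) = 26, t = -4 − 1·31 = -35  (check: 167·26 + 124·(-35) = 2)
  q = 1: r = 1, s = -23 − 1·26 = -49, t = 31 − 1·(-35) = 66  (check: 167·(-49) + 124·66 = 1)
The row with r = 1 (the gcd) gives the Bezout coefficients s = -49, t = 66.
Result: 167 · (-49) + 124 · (66) = 1.

gcd(167, 124) = 1; s = -49, t = 66 (check: 167·(-49) + 124·66 = 1).


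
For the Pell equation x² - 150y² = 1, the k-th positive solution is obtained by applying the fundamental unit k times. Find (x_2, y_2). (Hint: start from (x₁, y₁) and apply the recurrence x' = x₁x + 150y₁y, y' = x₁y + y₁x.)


Step 1: Find the fundamental solution (x₁, y₁) of x² - 150y² = 1.
  Expand √150 as a continued fraction. a₀ = ⌊√150⌋ = 12; iterate m_{k+1} = d_k·a_k − m_k, d_{k+1} = (150 − m_{k+1}²)/d_k, a_{k+1} = ⌊(a₀ + m_{k+1})/d_{k+1}⌋ (starting m₀ = 0, d₀ = 1), with convergents p_k = a_k·p_{k-1} + p_{k-2}, q_k = a_k·q_{k-1} + q_{k-2} (p₋₁ = 1, q₋₁ = 0):
  k = 0: a₀ = 12; p₀/q₀ = 12/1; p₀² − 150·q₀² = 144 − 150 = -6.
  k = 1: m = 12, d = 6, a = ⌊(12 + 12)/6⌋ = 4; p/q = (4·12 + 1)/(4·1 + 0) = 49/4; p² − 150·q² = 2401 − 2400 = 1.
  The first convergent with p² − 150·q² = 1 gives the fundamental solution (x₁, y₁) = (49, 4).
Step 2: Apply the recurrence (x_{n+1}, y_{n+1}) = (x₁x_n + 150y₁y_n, x₁y_n + y₁x_n) repeatedly.
  From (x_1, y_1) = (49, 4): x_2 = 49·49 + 150·4·4 = 4801; y_2 = 49·4 + 4·49 = 392.
Step 3: Verify x_2² - 150·y_2² = 23049601 - 23049600 = 1 (should be 1). ✓

(x_1, y_1) = (49, 4); (x_2, y_2) = (4801, 392).


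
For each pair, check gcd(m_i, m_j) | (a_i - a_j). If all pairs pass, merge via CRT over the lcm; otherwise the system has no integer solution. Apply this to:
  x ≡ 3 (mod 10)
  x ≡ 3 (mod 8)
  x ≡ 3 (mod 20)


Moduli 10, 8, 20 are not pairwise coprime, so CRT works modulo lcm(m_i) when all pairwise compatibility conditions hold.
Pairwise compatibility: gcd(m_i, m_j) must divide a_i - a_j for every pair.
Merge one congruence at a time:
  Start: x ≡ 3 (mod 10).
  Combine with x ≡ 3 (mod 8): gcd(10, 8) = 2; 3 - 3 = 0, which IS divisible by 2, so compatible.
    Write x = 3 + 10·t and substitute into x ≡ 3 (mod 8): 10·t ≡ 3 − 3 = 0 (mod 8).
    Divide the congruence (and modulus) by g = 2: 5·t ≡ 0 (mod 4).
    Reduce coefficients mod 4: 1·t ≡ 0 (mod 4).
    So t ≡ 0 (mod 4).
    Then x = 3 + 10·0 = 3, valid modulo lcm(10, 8) = 40: x ≡ 3 (mod 40).
  Combine with x ≡ 3 (mod 20): gcd(40, 20) = 20; 3 - 3 = 0, which IS divisible by 20, so compatible.
    Write x = 3 + 40·t and substitute into x ≡ 3 (mod 20): 40·t ≡ 3 − 3 = 0 (mod 20).
    Divide the congruence (and modulus) by g = 20: 2·t ≡ 0 (mod 1).
    Modulo 1 every t works; take t = 0.
    Then x = 3 + 40·0 = 3, valid modulo lcm(40, 20) = 40: x ≡ 3 (mod 40).
Verify: 3 mod 10 = 3, 3 mod 8 = 3, 3 mod 20 = 3.

x ≡ 3 (mod 40).


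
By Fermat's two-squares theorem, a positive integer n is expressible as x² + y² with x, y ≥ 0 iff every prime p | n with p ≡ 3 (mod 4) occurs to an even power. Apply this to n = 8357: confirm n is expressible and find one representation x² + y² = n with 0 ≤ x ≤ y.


Step 1: Factor n = 8357 = 61 · 137.
Step 2: Check the mod-4 condition on each prime factor: 61 ≡ 1 (mod 4), exponent 1; 137 ≡ 1 (mod 4), exponent 1.
All primes ≡ 3 (mod 4) appear to even exponent (or don't appear), so by the two-squares theorem n IS expressible as a sum of two squares.
Step 3: Build a representation. Here n = 61 · 137 is a product of primes ≡ 1 (mod 4). Each prime p ≡ 1 (mod 4) is itself a sum of two squares; find a² by testing p − a² for a perfect square:
  61: 61 − 1² = 60, 61 − 2² = 57, 61 − 3² = 52, 61 − 4² = 45, 61 − 5² = 36 = 6² ⇒ 61 = 5² + 6².
  137: 137 − 1² = 136, 137 − 2² = 133, 137 − 3² = 128, 137 − 4² = 121 = 11² ⇒ 137 = 4² + 11².
  Combine using the Brahmagupta–Fibonacci identity (a² + b²)(c² + d²) = (ac − bd)² + (ad + bc)² = (ac + bd)² + (ad − bc)²:
  61 · 137 = 8357: from (5² + 6²)(4² + 11²), take (5·4 − 6·11, 5·11 + 6·4) = (20 − 66, 55 + 24) = (-46, 79); dropping signs (only squares matter) gives (46, 79); check 46² + 79² = 2116 + 6241 = 8357 ✓.
Step 4: Order so x ≤ y and verify: 46² + 79² = 2116 + 6241 = 8357 = n. ✓

n = 8357 = 46² + 79² (one valid representation with x ≤ y).


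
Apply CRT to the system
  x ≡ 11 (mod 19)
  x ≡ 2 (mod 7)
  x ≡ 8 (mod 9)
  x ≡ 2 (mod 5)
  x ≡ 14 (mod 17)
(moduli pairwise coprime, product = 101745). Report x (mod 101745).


Product of moduli M = 19 · 7 · 9 · 5 · 17 = 101745.
Merge one congruence at a time:
  Start: x ≡ 11 (mod 19).
  Combine with x ≡ 2 (mod 7); new modulus lcm = 133.
    Write x = 11 + 19·t and substitute into x ≡ 2 (mod 7): 19·t ≡ 2 − 11 = -9 (mod 7).
    Reduce coefficients mod 7: 5·t ≡ 5 (mod 7).
    The inverse of 5 mod 7 is 3 (since 5·3 = 15 = 2·7 + 1), so t ≡ 3·5 = 15 ≡ 1 (mod 7).
    Then x = 11 + 19·1 = 30, valid modulo lcm(19, 7) = 133: x ≡ 30 (mod 133).
  Combine with x ≡ 8 (mod 9); new modulus lcm = 1197.
    Write x = 30 + 133·t and substitute into x ≡ 8 (mod 9): 133·t ≡ 8 − 30 = -22 (mod 9).
    Reduce coefficients mod 9: 7·t ≡ 5 (mod 9).
    The inverse of 7 mod 9 is 4 (since 7·4 = 28 = 3·9 + 1), so t ≡ 4·5 = 20 ≡ 2 (mod 9).
    Then x = 30 + 133·2 = 296, valid modulo lcm(133, 9) = 1197: x ≡ 296 (mod 1197).
  Combine with x ≡ 2 (mod 5); new modulus lcm = 5985.
    Write x = 296 + 1197·t and substitute into x ≡ 2 (mod 5): 1197·t ≡ 2 − 296 = -294 (mod 5).
    Reduce coefficients mod 5: 2·t ≡ 1 (mod 5).
    The inverse of 2 mod 5 is 3 (since 2·3 = 6 = 1·5 + 1), so t ≡ 3·1 = 3 ≡ 3 (mod 5).
    Then x = 296 + 1197·3 = 3887, valid modulo lcm(1197, 5) = 5985: x ≡ 3887 (mod 5985).
  Combine with x ≡ 14 (mod 17); new modulus lcm = 101745.
    Write x = 3887 + 5985·t and substitute into x ≡ 14 (mod 17): 5985·t ≡ 14 − 3887 = -3873 (mod 17).
    Reduce coefficients mod 17: 1·t ≡ 3 (mod 17).
    So t ≡ 3 (mod 17).
    Then x = 3887 + 5985·3 = 21842, valid modulo lcm(5985, 17) = 101745: x ≡ 21842 (mod 101745).
Verify against each original: 21842 mod 19 = 11, 21842 mod 7 = 2, 21842 mod 9 = 8, 21842 mod 5 = 2, 21842 mod 17 = 14.

x ≡ 21842 (mod 101745).


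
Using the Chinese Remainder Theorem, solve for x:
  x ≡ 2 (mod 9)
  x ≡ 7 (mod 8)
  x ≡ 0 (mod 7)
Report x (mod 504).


Moduli 9, 8, 7 are pairwise coprime; by CRT there is a unique solution modulo M = 9 · 8 · 7 = 504.
Solve pairwise, accumulating the modulus:
  Start with x ≡ 2 (mod 9).
  Combine with x ≡ 7 (mod 8): since gcd(9, 8) = 1, we get a unique residue mod 72.
    Write x = 2 + 9·t and substitute into x ≡ 7 (mod 8): 9·t ≡ 7 − 2 = 5 (mod 8).
    Reduce coefficients mod 8: 1·t ≡ 5 (mod 8).
    So t ≡ 5 (mod 8).
    Then x = 2 + 9·5 = 47, valid modulo lcm(9, 8) = 72: x ≡ 47 (mod 72).
  Combine with x ≡ 0 (mod 7): since gcd(72, 7) = 1, we get a unique residue mod 504.
    Write x = 47 + 72·t and substitute into x ≡ 0 (mod 7): 72·t ≡ 0 − 47 = -47 (mod 7).
    Reduce coefficients mod 7: 2·t ≡ 2 (mod 7).
    The inverse of 2 mod 7 is 4 (since 2·4 = 8 = 1·7 + 1), so t ≡ 4·2 = 8 ≡ 1 (mod 7).
    Then x = 47 + 72·1 = 119, valid modulo lcm(72, 7) = 504: x ≡ 119 (mod 504).
Verify: 119 mod 9 = 2 ✓, 119 mod 8 = 7 ✓, 119 mod 7 = 0 ✓.

x ≡ 119 (mod 504).


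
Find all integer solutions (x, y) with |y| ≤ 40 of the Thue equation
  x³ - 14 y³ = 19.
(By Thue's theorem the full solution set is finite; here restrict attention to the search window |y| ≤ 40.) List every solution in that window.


The equation is x³ - 14y³ = 19. For fixed y, x³ = 14·y³ + 19, so a solution requires the RHS to be a perfect cube.
Strategy: iterate y from -40 to 40, compute RHS = 14·y³ + 19, and check whether it is a (positive or negative) perfect cube.
Check small values of y:
  y = 0: RHS = 19 is not a perfect cube.
  y = 1: RHS = 33 is not a perfect cube.
  y = -1: RHS = 5 is not a perfect cube.
  y = 2: RHS = 131 is not a perfect cube.
  y = -2: RHS = -93 is not a perfect cube.
  y = 3: RHS = 397 is not a perfect cube.
  y = -3: RHS = -359 is not a perfect cube.
Continuing the search up to |y| = 40 finds no solutions either.
No (x, y) in the scanned range satisfies the equation.

No integer solutions with |y| ≤ 40.


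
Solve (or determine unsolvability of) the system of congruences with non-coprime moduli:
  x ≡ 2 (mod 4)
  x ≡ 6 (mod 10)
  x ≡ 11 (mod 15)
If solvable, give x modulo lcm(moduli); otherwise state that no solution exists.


Moduli 4, 10, 15 are not pairwise coprime, so CRT works modulo lcm(m_i) when all pairwise compatibility conditions hold.
Pairwise compatibility: gcd(m_i, m_j) must divide a_i - a_j for every pair.
Merge one congruence at a time:
  Start: x ≡ 2 (mod 4).
  Combine with x ≡ 6 (mod 10): gcd(4, 10) = 2; 6 - 2 = 4, which IS divisible by 2, so compatible.
    Write x = 2 + 4·t and substitute into x ≡ 6 (mod 10): 4·t ≡ 6 − 2 = 4 (mod 10).
    Divide the congruence (and modulus) by g = 2: 2·t ≡ 2 (mod 5).
    The inverse of 2 mod 5 is 3 (since 2·3 = 6 = 1·5 + 1), so t ≡ 3·2 = 6 ≡ 1 (mod 5).
    Then x = 2 + 4·1 = 6, valid modulo lcm(4, 10) = 20: x ≡ 6 (mod 20).
  Combine with x ≡ 11 (mod 15): gcd(20, 15) = 5; 11 - 6 = 5, which IS divisible by 5, so compatible.
    Write x = 6 + 20·t and substitute into x ≡ 11 (mod 15): 20·t ≡ 11 − 6 = 5 (mod 15).
    Divide the congruence (and modulus) by g = 5: 4·t ≡ 1 (mod 3).
    Reduce coefficients mod 3: 1·t ≡ 1 (mod 3).
    So t ≡ 1 (mod 3).
    Then x = 6 + 20·1 = 26, valid modulo lcm(20, 15) = 60: x ≡ 26 (mod 60).
Verify: 26 mod 4 = 2, 26 mod 10 = 6, 26 mod 15 = 11.

x ≡ 26 (mod 60).


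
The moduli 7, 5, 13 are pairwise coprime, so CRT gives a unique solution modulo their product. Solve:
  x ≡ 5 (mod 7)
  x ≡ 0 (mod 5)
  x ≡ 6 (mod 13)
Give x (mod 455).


Moduli 7, 5, 13 are pairwise coprime; by CRT there is a unique solution modulo M = 7 · 5 · 13 = 455.
Solve pairwise, accumulating the modulus:
  Start with x ≡ 5 (mod 7).
  Combine with x ≡ 0 (mod 5): since gcd(7, 5) = 1, we get a unique residue mod 35.
    Write x = 5 + 7·t and substitute into x ≡ 0 (mod 5): 7·t ≡ 0 − 5 = -5 (mod 5).
    Reduce coefficients mod 5: 2·t ≡ 0 (mod 5).
    The inverse of 2 mod 5 is 3 (since 2·3 = 6 = 1·5 + 1), so t ≡ 3·0 = 0 ≡ 0 (mod 5).
    Then x = 5 + 7·0 = 5, valid modulo lcm(7, 5) = 35: x ≡ 5 (mod 35).
  Combine with x ≡ 6 (mod 13): since gcd(35, 13) = 1, we get a unique residue mod 455.
    Write x = 5 + 35·t and substitute into x ≡ 6 (mod 13): 35·t ≡ 6 − 5 = 1 (mod 13).
    Reduce coefficients mod 13: 9·t ≡ 1 (mod 13).
    The inverse of 9 mod 13 is 3 (since 9·3 = 27 = 2·13 + 1), so t ≡ 3·1 = 3 ≡ 3 (mod 13).
    Then x = 5 + 35·3 = 110, valid modulo lcm(35, 13) = 455: x ≡ 110 (mod 455).
Verify: 110 mod 7 = 5 ✓, 110 mod 5 = 0 ✓, 110 mod 13 = 6 ✓.

x ≡ 110 (mod 455).


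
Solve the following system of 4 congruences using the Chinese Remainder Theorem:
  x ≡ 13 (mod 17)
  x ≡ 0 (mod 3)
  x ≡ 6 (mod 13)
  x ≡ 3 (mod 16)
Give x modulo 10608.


Product of moduli M = 17 · 3 · 13 · 16 = 10608.
Merge one congruence at a time:
  Start: x ≡ 13 (mod 17).
  Combine with x ≡ 0 (mod 3); new modulus lcm = 51.
    Write x = 13 + 17·t and substitute into x ≡ 0 (mod 3): 17·t ≡ 0 − 13 = -13 (mod 3).
    Reduce coefficients mod 3: 2·t ≡ 2 (mod 3).
    The inverse of 2 mod 3 is 2 (since 2·2 = 4 = 1·3 + 1), so t ≡ 2·2 = 4 ≡ 1 (mod 3).
    Then x = 13 + 17·1 = 30, valid modulo lcm(17, 3) = 51: x ≡ 30 (mod 51).
  Combine with x ≡ 6 (mod 13); new modulus lcm = 663.
    Write x = 30 + 51·t and substitute into x ≡ 6 (mod 13): 51·t ≡ 6 − 30 = -24 (mod 13).
    Reduce coefficients mod 13: 12·t ≡ 2 (mod 13).
    The inverse of 12 mod 13 is 12 (since 12·12 = 144 = 11·13 + 1), so t ≡ 12·2 = 24 ≡ 11 (mod 13).
    Then x = 30 + 51·11 = 591, valid modulo lcm(51, 13) = 663: x ≡ 591 (mod 663).
  Combine with x ≡ 3 (mod 16); new modulus lcm = 10608.
    Write x = 591 + 663·t and substitute into x ≡ 3 (mod 16): 663·t ≡ 3 − 591 = -588 (mod 16).
    Reduce coefficients mod 16: 7·t ≡ 4 (mod 16).
    The inverse of 7 mod 16 is 7 (since 7·7 = 49 = 3·16 + 1), so t ≡ 7·4 = 28 ≡ 12 (mod 16).
    Then x = 591 + 663·12 = 8547, valid modulo lcm(663, 16) = 10608: x ≡ 8547 (mod 10608).
Verify against each original: 8547 mod 17 = 13, 8547 mod 3 = 0, 8547 mod 13 = 6, 8547 mod 16 = 3.

x ≡ 8547 (mod 10608).


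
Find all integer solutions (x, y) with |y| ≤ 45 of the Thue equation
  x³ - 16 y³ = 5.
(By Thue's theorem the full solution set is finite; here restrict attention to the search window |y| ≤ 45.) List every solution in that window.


The equation is x³ - 16y³ = 5. For fixed y, x³ = 16·y³ + 5, so a solution requires the RHS to be a perfect cube.
Strategy: iterate y from -45 to 45, compute RHS = 16·y³ + 5, and check whether it is a (positive or negative) perfect cube.
Check small values of y:
  y = 0: RHS = 5 is not a perfect cube.
  y = 1: RHS = 21 is not a perfect cube.
  y = -1: RHS = -11 is not a perfect cube.
  y = 2: RHS = 133 is not a perfect cube.
  y = -2: RHS = -123 is not a perfect cube.
  y = 3: RHS = 437 is not a perfect cube.
  y = -3: RHS = -427 is not a perfect cube.
Continuing the search up to |y| = 45 finds no solutions either.
No (x, y) in the scanned range satisfies the equation.

No integer solutions with |y| ≤ 45.


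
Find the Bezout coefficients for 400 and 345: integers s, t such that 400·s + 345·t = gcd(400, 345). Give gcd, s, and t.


Euclidean algorithm on (400, 345) — divide until remainder is 0:
  400 = 1 · 345 + 55
  345 = 6 · 55 + 15
  55 = 3 · 15 + 10
  15 = 1 · 10 + 5
  10 = 2 · 5 + 0
gcd(400, 345) = 5.
Track Bezout coefficients alongside the remainders: start with r₀ = 400 = a·1 + b·0 (s = 1, t = 0) and r₁ = 345 = a·0 + b·1 (s = 0, t = 1); each new remainder r_{k+1} = r_{k-1} − q_k·r_k inherits s_{k+1} = s_{k-1} − q_k·s_k, t_{k+1} = t_{k-1} − q_k·t_k, so r_k = a·s_k + b·t_k at every step:
  q = 1: r = 55, s = 1 − 1·0 = 1, t = 0 − 1·1 = -1  (check: 400·1 + 345·(-1) = 55)
  q = 6: r = 15, s = 0 − 6·1 = -6, t = 1 − 6·(-1) = 7  (check: 400·(-6) + 345·7 = 15)
  q = 3: r = 10, s = 1 − 3·(-6) = 19, t = -1 − 3·7 = -22  (check: 400·19 + 345·(-22) = 10)
  q = 1: r = 5, s = -6 − 1·19 = -25, t = 7 − 1·(-22) = 29  (check: 400·(-25) + 345·29 = 5)
The row with r = 5 (the gcd) gives the Bezout coefficients s = -25, t = 29.
Result: 400 · (-25) + 345 · (29) = 5.

gcd(400, 345) = 5; s = -25, t = 29 (check: 400·(-25) + 345·29 = 5).


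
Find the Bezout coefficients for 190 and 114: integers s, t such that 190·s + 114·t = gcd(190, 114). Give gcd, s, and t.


Euclidean algorithm on (190, 114) — divide until remainder is 0:
  190 = 1 · 114 + 76
  114 = 1 · 76 + 38
  76 = 2 · 38 + 0
gcd(190, 114) = 38.
Track Bezout coefficients alongside the remainders: start with r₀ = 190 = a·1 + b·0 (s = 1, t = 0) and r₁ = 114 = a·0 + b·1 (s = 0, t = 1); each new remainder r_{k+1} = r_{k-1} − q_k·r_k inherits s_{k+1} = s_{k-1} − q_k·s_k, t_{k+1} = t_{k-1} − q_k·t_k, so r_k = a·s_k + b·t_k at every step:
  q = 1: r = 76, s = 1 − 1·0 = 1, t = 0 − 1·1 = -1  (check: 190·1 + 114·(-1) = 76)
  q = 1: r = 38, s = 0 − 1·1 = -1, t = 1 − 1·(-1) = 2  (check: 190·(-1) + 114·2 = 38)
The row with r = 38 (the gcd) gives the Bezout coefficients s = -1, t = 2.
Result: 190 · (-1) + 114 · (2) = 38.

gcd(190, 114) = 38; s = -1, t = 2 (check: 190·(-1) + 114·2 = 38).


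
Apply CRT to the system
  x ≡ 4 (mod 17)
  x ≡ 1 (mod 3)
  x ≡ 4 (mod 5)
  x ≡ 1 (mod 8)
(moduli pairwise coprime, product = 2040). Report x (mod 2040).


Product of moduli M = 17 · 3 · 5 · 8 = 2040.
Merge one congruence at a time:
  Start: x ≡ 4 (mod 17).
  Combine with x ≡ 1 (mod 3); new modulus lcm = 51.
    Write x = 4 + 17·t and substitute into x ≡ 1 (mod 3): 17·t ≡ 1 − 4 = -3 (mod 3).
    Reduce coefficients mod 3: 2·t ≡ 0 (mod 3).
    The inverse of 2 mod 3 is 2 (since 2·2 = 4 = 1·3 + 1), so t ≡ 2·0 = 0 ≡ 0 (mod 3).
    Then x = 4 + 17·0 = 4, valid modulo lcm(17, 3) = 51: x ≡ 4 (mod 51).
  Combine with x ≡ 4 (mod 5); new modulus lcm = 255.
    Write x = 4 + 51·t and substitute into x ≡ 4 (mod 5): 51·t ≡ 4 − 4 = 0 (mod 5).
    Reduce coefficients mod 5: 1·t ≡ 0 (mod 5).
    So t ≡ 0 (mod 5).
    Then x = 4 + 51·0 = 4, valid modulo lcm(51, 5) = 255: x ≡ 4 (mod 255).
  Combine with x ≡ 1 (mod 8); new modulus lcm = 2040.
    Write x = 4 + 255·t and substitute into x ≡ 1 (mod 8): 255·t ≡ 1 − 4 = -3 (mod 8).
    Reduce coefficients mod 8: 7·t ≡ 5 (mod 8).
    The inverse of 7 mod 8 is 7 (since 7·7 = 49 = 6·8 + 1), so t ≡ 7·5 = 35 ≡ 3 (mod 8).
    Then x = 4 + 255·3 = 769, valid modulo lcm(255, 8) = 2040: x ≡ 769 (mod 2040).
Verify against each original: 769 mod 17 = 4, 769 mod 3 = 1, 769 mod 5 = 4, 769 mod 8 = 1.

x ≡ 769 (mod 2040).


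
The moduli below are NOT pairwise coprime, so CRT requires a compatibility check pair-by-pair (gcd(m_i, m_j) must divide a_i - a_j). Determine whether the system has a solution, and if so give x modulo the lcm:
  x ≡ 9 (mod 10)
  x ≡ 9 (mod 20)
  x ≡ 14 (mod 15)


Moduli 10, 20, 15 are not pairwise coprime, so CRT works modulo lcm(m_i) when all pairwise compatibility conditions hold.
Pairwise compatibility: gcd(m_i, m_j) must divide a_i - a_j for every pair.
Merge one congruence at a time:
  Start: x ≡ 9 (mod 10).
  Combine with x ≡ 9 (mod 20): gcd(10, 20) = 10; 9 - 9 = 0, which IS divisible by 10, so compatible.
    Write x = 9 + 10·t and substitute into x ≡ 9 (mod 20): 10·t ≡ 9 − 9 = 0 (mod 20).
    Divide the congruence (and modulus) by g = 10: 1·t ≡ 0 (mod 2).
    So t ≡ 0 (mod 2).
    Then x = 9 + 10·0 = 9, valid modulo lcm(10, 20) = 20: x ≡ 9 (mod 20).
  Combine with x ≡ 14 (mod 15): gcd(20, 15) = 5; 14 - 9 = 5, which IS divisible by 5, so compatible.
    Write x = 9 + 20·t and substitute into x ≡ 14 (mod 15): 20·t ≡ 14 − 9 = 5 (mod 15).
    Divide the congruence (and modulus) by g = 5: 4·t ≡ 1 (mod 3).
    Reduce coefficients mod 3: 1·t ≡ 1 (mod 3).
    So t ≡ 1 (mod 3).
    Then x = 9 + 20·1 = 29, valid modulo lcm(20, 15) = 60: x ≡ 29 (mod 60).
Verify: 29 mod 10 = 9, 29 mod 20 = 9, 29 mod 15 = 14.

x ≡ 29 (mod 60).


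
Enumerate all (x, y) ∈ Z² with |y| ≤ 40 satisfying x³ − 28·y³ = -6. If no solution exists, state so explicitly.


The equation is x³ - 28y³ = -6. For fixed y, x³ = 28·y³ − 6, so a solution requires the RHS to be a perfect cube.
Strategy: iterate y from -40 to 40, compute RHS = 28·y³ − 6, and check whether it is a (positive or negative) perfect cube.
Check small values of y:
  y = 0: RHS = -6 is not a perfect cube.
  y = 1: RHS = 22 is not a perfect cube.
  y = -1: RHS = -34 is not a perfect cube.
  y = 2: RHS = 218 is not a perfect cube.
  y = -2: RHS = -230 is not a perfect cube.
  y = 3: RHS = 750 is not a perfect cube.
  y = -3: RHS = -762 is not a perfect cube.
Continuing the search up to |y| = 40 finds no solutions either.
No (x, y) in the scanned range satisfies the equation.

No integer solutions with |y| ≤ 40.


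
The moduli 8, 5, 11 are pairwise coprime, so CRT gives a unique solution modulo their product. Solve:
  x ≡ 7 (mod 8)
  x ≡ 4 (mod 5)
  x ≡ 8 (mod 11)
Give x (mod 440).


Moduli 8, 5, 11 are pairwise coprime; by CRT there is a unique solution modulo M = 8 · 5 · 11 = 440.
Solve pairwise, accumulating the modulus:
  Start with x ≡ 7 (mod 8).
  Combine with x ≡ 4 (mod 5): since gcd(8, 5) = 1, we get a unique residue mod 40.
    Write x = 7 + 8·t and substitute into x ≡ 4 (mod 5): 8·t ≡ 4 − 7 = -3 (mod 5).
    Reduce coefficients mod 5: 3·t ≡ 2 (mod 5).
    The inverse of 3 mod 5 is 2 (since 3·2 = 6 = 1·5 + 1), so t ≡ 2·2 = 4 ≡ 4 (mod 5).
    Then x = 7 + 8·4 = 39, valid modulo lcm(8, 5) = 40: x ≡ 39 (mod 40).
  Combine with x ≡ 8 (mod 11): since gcd(40, 11) = 1, we get a unique residue mod 440.
    Write x = 39 + 40·t and substitute into x ≡ 8 (mod 11): 40·t ≡ 8 − 39 = -31 (mod 11).
    Reduce coefficients mod 11: 7·t ≡ 2 (mod 11).
    The inverse of 7 mod 11 is 8 (since 7·8 = 56 = 5·11 + 1), so t ≡ 8·2 = 16 ≡ 5 (mod 11).
    Then x = 39 + 40·5 = 239, valid modulo lcm(40, 11) = 440: x ≡ 239 (mod 440).
Verify: 239 mod 8 = 7 ✓, 239 mod 5 = 4 ✓, 239 mod 11 = 8 ✓.

x ≡ 239 (mod 440).


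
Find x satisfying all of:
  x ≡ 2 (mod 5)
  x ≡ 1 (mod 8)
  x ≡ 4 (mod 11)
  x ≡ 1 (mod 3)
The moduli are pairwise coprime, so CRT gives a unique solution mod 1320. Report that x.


Product of moduli M = 5 · 8 · 11 · 3 = 1320.
Merge one congruence at a time:
  Start: x ≡ 2 (mod 5).
  Combine with x ≡ 1 (mod 8); new modulus lcm = 40.
    Write x = 2 + 5·t and substitute into x ≡ 1 (mod 8): 5·t ≡ 1 − 2 = -1 (mod 8).
    Reduce coefficients mod 8: 5·t ≡ 7 (mod 8).
    The inverse of 5 mod 8 is 5 (since 5·5 = 25 = 3·8 + 1), so t ≡ 5·7 = 35 ≡ 3 (mod 8).
    Then x = 2 + 5·3 = 17, valid modulo lcm(5, 8) = 40: x ≡ 17 (mod 40).
  Combine with x ≡ 4 (mod 11); new modulus lcm = 440.
    Write x = 17 + 40·t and substitute into x ≡ 4 (mod 11): 40·t ≡ 4 − 17 = -13 (mod 11).
    Reduce coefficients mod 11: 7·t ≡ 9 (mod 11).
    The inverse of 7 mod 11 is 8 (since 7·8 = 56 = 5·11 + 1), so t ≡ 8·9 = 72 ≡ 6 (mod 11).
    Then x = 17 + 40·6 = 257, valid modulo lcm(40, 11) = 440: x ≡ 257 (mod 440).
  Combine with x ≡ 1 (mod 3); new modulus lcm = 1320.
    Write x = 257 + 440·t and substitute into x ≡ 1 (mod 3): 440·t ≡ 1 − 257 = -256 (mod 3).
    Reduce coefficients mod 3: 2·t ≡ 2 (mod 3).
    The inverse of 2 mod 3 is 2 (since 2·2 = 4 = 1·3 + 1), so t ≡ 2·2 = 4 ≡ 1 (mod 3).
    Then x = 257 + 440·1 = 697, valid modulo lcm(440, 3) = 1320: x ≡ 697 (mod 1320).
Verify against each original: 697 mod 5 = 2, 697 mod 8 = 1, 697 mod 11 = 4, 697 mod 3 = 1.

x ≡ 697 (mod 1320).


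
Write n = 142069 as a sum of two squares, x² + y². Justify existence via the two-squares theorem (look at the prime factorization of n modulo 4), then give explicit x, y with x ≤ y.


Step 1: Factor n = 142069 = 17 · 61 · 137.
Step 2: Check the mod-4 condition on each prime factor: 17 ≡ 1 (mod 4), exponent 1; 61 ≡ 1 (mod 4), exponent 1; 137 ≡ 1 (mod 4), exponent 1.
All primes ≡ 3 (mod 4) appear to even exponent (or don't appear), so by the two-squares theorem n IS expressible as a sum of two squares.
Step 3: Build a representation. Here n = 17 · 61 · 137 is a product of primes ≡ 1 (mod 4). Each prime p ≡ 1 (mod 4) is itself a sum of two squares; find a² by testing p − a² for a perfect square:
  17: 17 − 1² = 16 = 4² ⇒ 17 = 1² + 4².
  61: 61 − 1² = 60, 61 − 2² = 57, 61 − 3² = 52, 61 − 4² = 45, 61 − 5² = 36 = 6² ⇒ 61 = 5² + 6².
  137: 137 − 1² = 136, 137 − 2² = 133, 137 − 3² = 128, 137 − 4² = 121 = 11² ⇒ 137 = 4² + 11².
  Combine using the Brahmagupta–Fibonacci identity (a² + b²)(c² + d²) = (ac − bd)² + (ad + bc)² = (ac + bd)² + (ad − bc)²:
  17 · 61 = 1037: from (1² + 4²)(5² + 6²), take (1·5 − 4·6, 1·6 + 4·5) = (5 − 24, 6 + 20) = (-19, 26); dropping signs (only squares matter) gives (19, 26); check 19² + 26² = 361 + 676 = 1037 ✓.
  1037 · 137 = 142069: from (19² + 26²)(4² + 11²), take (19·4 − 26·11, 19·11 + 26·4) = (76 − 286, 209 + 104) = (-210, 313); dropping signs (only squares matter) gives (210, 313); check 210² + 313² = 44100 + 97969 = 142069 ✓.
Step 4: Order so x ≤ y and verify: 210² + 313² = 44100 + 97969 = 142069 = n. ✓

n = 142069 = 210² + 313² (one valid representation with x ≤ y).


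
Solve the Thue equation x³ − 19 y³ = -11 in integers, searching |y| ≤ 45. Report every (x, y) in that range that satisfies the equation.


The equation is x³ - 19y³ = -11. For fixed y, x³ = 19·y³ − 11, so a solution requires the RHS to be a perfect cube.
Strategy: iterate y from -45 to 45, compute RHS = 19·y³ − 11, and check whether it is a (positive or negative) perfect cube.
Check small values of y:
  y = 0: RHS = -11 is not a perfect cube.
  y = 1: RHS = 8 = (2)³ ⇒ x = 2 works.
  y = -1: RHS = -30 is not a perfect cube.
  y = 2: RHS = 141 is not a perfect cube.
  y = -2: RHS = -163 is not a perfect cube.
  y = 3: RHS = 502 is not a perfect cube.
  y = -3: RHS = -524 is not a perfect cube.
Continuing the search up to |y| = 45 finds no further solutions beyond those listed.
Collected solutions: (2, 1).

Solutions (with |y| ≤ 45): (2, 1).


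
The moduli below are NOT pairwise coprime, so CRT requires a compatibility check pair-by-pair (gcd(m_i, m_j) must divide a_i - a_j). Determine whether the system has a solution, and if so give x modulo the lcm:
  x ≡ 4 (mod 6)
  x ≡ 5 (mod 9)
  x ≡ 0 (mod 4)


Moduli 6, 9, 4 are not pairwise coprime, so CRT works modulo lcm(m_i) when all pairwise compatibility conditions hold.
Pairwise compatibility: gcd(m_i, m_j) must divide a_i - a_j for every pair.
Merge one congruence at a time:
  Start: x ≡ 4 (mod 6).
  Combine with x ≡ 5 (mod 9): gcd(6, 9) = 3, and 5 - 4 = 1 is NOT divisible by 3.
    ⇒ system is inconsistent (no integer solution).

No solution (the system is inconsistent).


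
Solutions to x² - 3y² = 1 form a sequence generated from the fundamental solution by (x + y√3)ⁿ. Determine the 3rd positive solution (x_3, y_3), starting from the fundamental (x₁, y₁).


Step 1: Find the fundamental solution (x₁, y₁) of x² - 3y² = 1.
  Expand √3 as a continued fraction. a₀ = ⌊√3⌋ = 1; iterate m_{k+1} = d_k·a_k − m_k, d_{k+1} = (3 − m_{k+1}²)/d_k, a_{k+1} = ⌊(a₀ + m_{k+1})/d_{k+1}⌋ (starting m₀ = 0, d₀ = 1), with convergents p_k = a_k·p_{k-1} + p_{k-2}, q_k = a_k·q_{k-1} + q_{k-2} (p₋₁ = 1, q₋₁ = 0):
  k = 0: a₀ = 1; p₀/q₀ = 1/1; p₀² − 3·q₀² = 1 − 3 = -2.
  k = 1: m = 1, d = 2, a = ⌊(1 + 1)/2⌋ = 1; p/q = (1·1 + 1)/(1·1 + 0) = 2/1; p² − 3·q² = 4 − 3 = 1.
  The first convergent with p² − 3·q² = 1 gives the fundamental solution (x₁, y₁) = (2, 1).
Step 2: Apply the recurrence (x_{n+1}, y_{n+1}) = (x₁x_n + 3y₁y_n, x₁y_n + y₁x_n) repeatedly.
  From (x_1, y_1) = (2, 1): x_2 = 2·2 + 3·1·1 = 7; y_2 = 2·1 + 1·2 = 4.
  From (x_2, y_2) = (7, 4): x_3 = 2·7 + 3·1·4 = 26; y_3 = 2·4 + 1·7 = 15.
Step 3: Verify x_3² - 3·y_3² = 676 - 675 = 1 (should be 1). ✓

(x_1, y_1) = (2, 1); (x_3, y_3) = (26, 15).


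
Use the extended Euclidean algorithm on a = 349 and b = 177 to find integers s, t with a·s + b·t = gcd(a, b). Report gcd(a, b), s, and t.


Euclidean algorithm on (349, 177) — divide until remainder is 0:
  349 = 1 · 177 + 172
  177 = 1 · 172 + 5
  172 = 34 · 5 + 2
  5 = 2 · 2 + 1
  2 = 2 · 1 + 0
gcd(349, 177) = 1.
Track Bezout coefficients alongside the remainders: start with r₀ = 349 = a·1 + b·0 (s = 1, t = 0) and r₁ = 177 = a·0 + b·1 (s = 0, t = 1); each new remainder r_{k+1} = r_{k-1} − q_k·r_k inherits s_{k+1} = s_{k-1} − q_k·s_k, t_{k+1} = t_{k-1} − q_k·t_k, so r_k = a·s_k + b·t_k at every step:
  q = 1: r = 172, s = 1 − 1·0 = 1, t = 0 − 1·1 = -1  (check: 349·1 + 177·(-1) = 172)
  q = 1: r = 5, s = 0 − 1·1 = -1, t = 1 − 1·(-1) = 2  (check: 349·(-1) + 177·2 = 5)
  q = 34: r = 2, s = 1 − 34·(-1) = 35, t = -1 − 34·2 = -69  (check: 349·35 + 177·(-69) = 2)
  q = 2: r = 1, s = -1 − 2·35 = -71, t = 2 − 2·(-69) = 140  (check: 349·(-71) + 177·140 = 1)
The row with r = 1 (the gcd) gives the Bezout coefficients s = -71, t = 140.
Result: 349 · (-71) + 177 · (140) = 1.

gcd(349, 177) = 1; s = -71, t = 140 (check: 349·(-71) + 177·140 = 1).
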